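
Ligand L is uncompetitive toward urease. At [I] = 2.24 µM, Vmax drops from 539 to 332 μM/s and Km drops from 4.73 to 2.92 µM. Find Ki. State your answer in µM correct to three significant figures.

Uncompetitive: Vmax,app = Vmax/α (and Km,app = Km/α) with α = 1 + [I]/Ki.
α = Vmax/Vmax,app = 539/332 = 1.623.
Ki = [I]/(α − 1) = 2.24/0.6235 = 3.59 µM.

3.59 µM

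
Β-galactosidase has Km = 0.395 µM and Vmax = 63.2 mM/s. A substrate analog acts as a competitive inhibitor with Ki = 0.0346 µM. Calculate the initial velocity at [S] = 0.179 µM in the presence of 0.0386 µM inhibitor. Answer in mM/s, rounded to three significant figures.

11.1 mM/s

With α = 1 + [I]/Ki = 1 + 0.0386/0.0346 = 2.116, the competitive rate law is v = Vmax[S] / (αKm + [S]).
v = 63.2×0.179 / (2.116×0.395 + 0.179) = 11.31/1.015 = 11.1 mM/s.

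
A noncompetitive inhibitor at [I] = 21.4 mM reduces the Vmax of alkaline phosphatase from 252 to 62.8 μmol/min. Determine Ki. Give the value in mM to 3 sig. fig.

Noncompetitive: Vmax,app = Vmax/α with α = 1 + [I]/Ki.
α = Vmax/Vmax,app = 252/62.8 = 4.013.
Since α = 1 + [I]/Ki, [I]/Ki = 4.013 − 1 = 3.013 and Ki = 21.4/3.013 = 7.10 mM.

7.10 mM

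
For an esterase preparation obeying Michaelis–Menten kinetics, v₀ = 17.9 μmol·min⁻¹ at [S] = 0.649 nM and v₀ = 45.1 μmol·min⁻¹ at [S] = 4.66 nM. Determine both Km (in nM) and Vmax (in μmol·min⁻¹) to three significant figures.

In reciprocal form, 1/v = (Km/Vmax)·(1/[S]) + 1/Vmax. The two points give (1/[S], 1/v) = (1.541, 0.05587) and (0.2146, 0.02217).
Slope = (0.05587 − 0.02217)/(1.541 − 0.2146) = 0.02540; intercept = 0.05587 − 0.02540×1.541 = 0.01672.
Vmax = 1/intercept = 59.8 μmol·min⁻¹; Km = slope × Vmax = 0.02540 × 59.8 = 1.52 nM.

Km = 1.52 nM; Vmax = 59.8 μmol·min⁻¹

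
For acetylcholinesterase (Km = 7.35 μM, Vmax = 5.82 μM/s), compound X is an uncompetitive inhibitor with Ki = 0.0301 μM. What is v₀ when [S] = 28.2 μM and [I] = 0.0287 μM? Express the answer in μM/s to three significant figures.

With α = 1 + [I]/Ki = 1 + 0.0287/0.0301 = 1.953, the uncompetitive rate law is v = (Vmax/α)·[S] / (Km/α + [S]).
v = (5.82/1.953)×28.2 / (7.35/1.953 + 28.2) = 84.02/31.96 = 2.63 μM/s.

2.63 μM/s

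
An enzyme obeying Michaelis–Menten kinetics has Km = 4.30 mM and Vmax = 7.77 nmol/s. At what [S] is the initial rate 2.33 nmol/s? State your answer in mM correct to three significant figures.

The required fractional saturation is v/Vmax = 2.33/7.77 = 0.2999.
Then [S]/(Km+[S]) = 0.2999 ⇒ [S] = 4.30 × 0.2999/(1 − 0.2999) = 1.84 mM.

1.84 mM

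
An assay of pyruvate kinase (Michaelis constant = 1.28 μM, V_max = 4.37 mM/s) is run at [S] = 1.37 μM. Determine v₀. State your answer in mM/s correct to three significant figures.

[S]/(Km+[S]) = 1.37/2.650 = 0.5170, the fractional saturation.
v = 0.5170 × Vmax = 0.5170 × 4.37 = 2.26 mM/s.

2.26 mM/s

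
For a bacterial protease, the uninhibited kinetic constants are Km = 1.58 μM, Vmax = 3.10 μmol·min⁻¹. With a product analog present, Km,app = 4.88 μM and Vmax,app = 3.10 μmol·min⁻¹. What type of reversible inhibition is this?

competitive

Km increases (1.58 → 4.88 μM) while Vmax is unchanged — the hallmark of competitive inhibition.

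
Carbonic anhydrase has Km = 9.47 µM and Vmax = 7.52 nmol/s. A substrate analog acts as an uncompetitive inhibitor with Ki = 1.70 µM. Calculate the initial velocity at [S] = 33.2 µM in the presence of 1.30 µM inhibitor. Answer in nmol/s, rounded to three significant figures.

3.67 nmol/s

α = 1 + [I]/Ki = 1 + 1.30/1.70 = 1.765.
For an uncompetitive inhibitor, both parameters are divided by α, giving Vmax/α and Km/α: Km,app = 5.37 µM, Vmax,app = 4.26 nmol/s.
v = Vmax,app·[S]/(Km,app + [S]) = 4.26 × 33.2/(5.37 + 33.2) = 3.67 nmol/s.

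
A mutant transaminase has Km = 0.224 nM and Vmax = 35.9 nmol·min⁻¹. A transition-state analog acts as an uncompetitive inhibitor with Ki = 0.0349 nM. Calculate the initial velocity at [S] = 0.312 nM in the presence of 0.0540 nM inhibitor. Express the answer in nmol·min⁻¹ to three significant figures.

11.0 nmol·min⁻¹

With α = 1 + [I]/Ki = 1 + 0.0540/0.0349 = 2.547, the uncompetitive rate law is v = (Vmax/α)·[S] / (Km/α + [S]).
v = (35.9/2.547)×0.312 / (0.224/2.547 + 0.312) = 4.397/0.3999 = 11.0 nmol·min⁻¹.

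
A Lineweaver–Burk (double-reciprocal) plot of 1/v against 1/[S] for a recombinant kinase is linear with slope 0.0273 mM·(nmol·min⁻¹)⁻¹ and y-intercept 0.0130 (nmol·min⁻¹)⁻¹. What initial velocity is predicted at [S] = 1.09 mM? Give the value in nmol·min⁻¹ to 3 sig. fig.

26.3 nmol·min⁻¹

The y-intercept is 1/Vmax, so Vmax = 1/0.0130 = 76.9 nmol·min⁻¹.
The slope is Km/Vmax, so Km = 0.0273 × 76.9 = 2.10 mM.
Then v = 76.9 × 1.09/(2.10 + 1.09) = 26.3 nmol·min⁻¹.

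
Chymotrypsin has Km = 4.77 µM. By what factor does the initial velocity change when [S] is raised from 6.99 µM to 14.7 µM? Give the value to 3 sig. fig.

1.27

Since Vmax cancels, v₂/v₁ = [S]₂(Km+[S]₁) / [S]₁(Km+[S]₂).
= 14.7×(4.77+6.99) / (6.99×(4.77+14.7)) = 172.9/136.1 = 1.27.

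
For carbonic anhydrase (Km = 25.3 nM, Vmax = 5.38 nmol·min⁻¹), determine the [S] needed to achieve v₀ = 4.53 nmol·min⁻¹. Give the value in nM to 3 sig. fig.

The required fractional saturation is v/Vmax = 4.53/5.38 = 0.8420.
Then [S]/(Km+[S]) = 0.8420 ⇒ [S] = 25.3 × 0.8420/(1 − 0.8420) = 135 nM.

135 nM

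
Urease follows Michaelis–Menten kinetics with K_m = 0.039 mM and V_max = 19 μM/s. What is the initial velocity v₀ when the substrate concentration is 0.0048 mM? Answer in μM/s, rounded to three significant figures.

2.08 μM/s

v = Vmax·[S]/(Km + [S]) = 19 × 0.0048 / (0.039 + 0.0048)
  = 0.09120 / 0.04380 = 2.08 μM/s.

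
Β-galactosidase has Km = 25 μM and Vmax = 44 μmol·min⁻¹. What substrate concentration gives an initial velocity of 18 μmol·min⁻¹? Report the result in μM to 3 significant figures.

17.3 μM

The required fractional saturation is v/Vmax = 18/44 = 0.4091.
Then [S]/(Km+[S]) = 0.4091 ⇒ [S] = 25 × 0.4091/(1 − 0.4091) = 17.3 μM.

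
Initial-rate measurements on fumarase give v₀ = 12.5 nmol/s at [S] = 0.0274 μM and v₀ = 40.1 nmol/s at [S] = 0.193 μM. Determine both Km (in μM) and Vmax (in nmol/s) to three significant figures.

In reciprocal form, 1/v = (Km/Vmax)·(1/[S]) + 1/Vmax. The two points give (1/[S], 1/v) = (36.50, 0.08000) and (5.181, 0.02494).
Slope = (0.08000 − 0.02494)/(36.50 − 5.181) = 0.001758; intercept = 0.08000 − 0.001758×36.50 = 0.01583.
Vmax = 1/intercept = 63.2 nmol/s; Km = slope × Vmax = 0.001758 × 63.2 = 0.111 μM.

Km = 0.111 μM; Vmax = 63.2 nmol/s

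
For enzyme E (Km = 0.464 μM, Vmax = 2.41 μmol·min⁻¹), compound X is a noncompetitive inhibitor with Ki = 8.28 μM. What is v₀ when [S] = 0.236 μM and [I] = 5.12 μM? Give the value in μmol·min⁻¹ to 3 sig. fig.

With α = 1 + [I]/Ki = 1 + 5.12/8.28 = 1.618, the noncompetitive rate law is v = (Vmax/α)·[S] / (Km + [S]).
v = (2.41/1.618)×0.236 / (0.464 + 0.236) = 0.3514/0.7000 = 0.502 μmol·min⁻¹.

0.502 μmol·min⁻¹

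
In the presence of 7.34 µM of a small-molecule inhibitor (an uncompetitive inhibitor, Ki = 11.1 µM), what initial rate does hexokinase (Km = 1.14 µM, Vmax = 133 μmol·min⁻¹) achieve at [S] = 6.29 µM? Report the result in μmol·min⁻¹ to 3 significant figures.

72.2 μmol·min⁻¹

With α = 1 + [I]/Ki = 1 + 7.34/11.1 = 1.661, the uncompetitive rate law is v = (Vmax/α)·[S] / (Km/α + [S]).
v = (133/1.661)×6.29 / (1.14/1.661 + 6.29) = 503.6/6.976 = 72.2 μmol·min⁻¹.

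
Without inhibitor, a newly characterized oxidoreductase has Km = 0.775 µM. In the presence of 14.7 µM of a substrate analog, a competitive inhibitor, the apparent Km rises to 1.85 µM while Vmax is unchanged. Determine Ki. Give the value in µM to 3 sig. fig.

10.6 µM

Competitive: Km,app = α·Km with α = 1 + [I]/Ki.
α = Km,app/Km = 1.85/0.775 = 2.387.
Ki = [I]/(α − 1) = 14.7/1.387 = 10.6 µM.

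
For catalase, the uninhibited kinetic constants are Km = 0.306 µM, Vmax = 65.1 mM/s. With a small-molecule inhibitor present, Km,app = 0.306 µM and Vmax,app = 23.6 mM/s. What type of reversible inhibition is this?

Vmax decreases (65.1 → 23.6 mM/s) while Km is unchanged — pure noncompetitive inhibition.

noncompetitive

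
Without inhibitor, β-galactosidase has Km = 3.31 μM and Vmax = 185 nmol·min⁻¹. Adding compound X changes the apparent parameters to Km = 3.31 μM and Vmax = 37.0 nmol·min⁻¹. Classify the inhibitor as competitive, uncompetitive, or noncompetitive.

noncompetitive

Vmax decreases (185 → 37.0 nmol·min⁻¹) while Km is unchanged — pure noncompetitive inhibition.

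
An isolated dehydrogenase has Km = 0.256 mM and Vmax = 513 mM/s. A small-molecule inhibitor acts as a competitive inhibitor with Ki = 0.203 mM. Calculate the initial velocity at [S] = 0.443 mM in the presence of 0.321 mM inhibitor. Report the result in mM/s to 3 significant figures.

206 mM/s

With α = 1 + [I]/Ki = 1 + 0.321/0.203 = 2.581, the competitive rate law is v = Vmax[S] / (αKm + [S]).
v = 513×0.443 / (2.581×0.256 + 0.443) = 227.3/1.104 = 206 mM/s.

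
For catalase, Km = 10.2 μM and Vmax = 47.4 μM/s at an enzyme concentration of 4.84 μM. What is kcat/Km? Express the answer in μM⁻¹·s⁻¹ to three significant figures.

kcat = Vmax/[E]total = 47.4/4.84 = 9.79 s⁻¹.
kcat/Km = 9.79/10.2 = 0.960 μM⁻¹·s⁻¹.

0.960 μM⁻¹·s⁻¹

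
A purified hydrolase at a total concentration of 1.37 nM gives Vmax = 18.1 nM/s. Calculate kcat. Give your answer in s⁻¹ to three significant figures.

kcat = Vmax/[E]total = 18.1 nM/s / 1.37 nM = 13.2 s⁻¹.

13.2 s⁻¹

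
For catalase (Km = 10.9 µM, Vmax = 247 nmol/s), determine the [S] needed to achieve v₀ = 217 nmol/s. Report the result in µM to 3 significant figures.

78.8 µM

The required fractional saturation is v/Vmax = 217/247 = 0.8785.
Then [S]/(Km+[S]) = 0.8785 ⇒ [S] = 10.9 × 0.8785/(1 − 0.8785) = 78.8 µM.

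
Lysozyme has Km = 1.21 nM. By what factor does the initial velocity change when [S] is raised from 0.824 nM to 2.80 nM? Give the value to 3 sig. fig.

Since Vmax cancels, v₂/v₁ = [S]₂(Km+[S]₁) / [S]₁(Km+[S]₂).
= 2.80×(1.21+0.824) / (0.824×(1.21+2.80)) = 5.695/3.304 = 1.72.

1.72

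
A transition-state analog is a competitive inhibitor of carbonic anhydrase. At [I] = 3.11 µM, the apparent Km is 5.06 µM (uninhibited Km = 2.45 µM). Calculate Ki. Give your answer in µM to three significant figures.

2.92 µM

Competitive: Km,app = α·Km with α = 1 + [I]/Ki.
α = Km,app/Km = 5.06/2.45 = 2.065.
Since α = 1 + [I]/Ki, [I]/Ki = 2.065 − 1 = 1.065 and Ki = 3.11/1.065 = 2.92 µM.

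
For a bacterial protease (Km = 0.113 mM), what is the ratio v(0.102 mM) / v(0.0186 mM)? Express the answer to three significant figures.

Since Vmax cancels, v₂/v₁ = [S]₂(Km+[S]₁) / [S]₁(Km+[S]₂).
= 0.102×(0.113+0.0186) / (0.0186×(0.113+0.102)) = 0.01342/0.003999 = 3.36.

3.36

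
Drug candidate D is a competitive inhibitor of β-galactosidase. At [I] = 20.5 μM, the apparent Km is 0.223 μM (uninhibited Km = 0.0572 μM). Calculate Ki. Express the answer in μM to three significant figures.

7.07 μM

Competitive: Km,app = α·Km with α = 1 + [I]/Ki.
α = Km,app/Km = 0.223/0.0572 = 3.899.
Since α = 1 + [I]/Ki, [I]/Ki = 3.899 − 1 = 2.899 and Ki = 20.5/2.899 = 7.07 μM.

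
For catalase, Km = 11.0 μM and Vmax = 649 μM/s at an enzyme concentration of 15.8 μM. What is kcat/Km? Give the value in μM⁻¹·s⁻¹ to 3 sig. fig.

kcat = Vmax/[E]total = 649/15.8 = 41.1 s⁻¹.
kcat/Km = 41.1/11.0 = 3.73 μM⁻¹·s⁻¹.

3.73 μM⁻¹·s⁻¹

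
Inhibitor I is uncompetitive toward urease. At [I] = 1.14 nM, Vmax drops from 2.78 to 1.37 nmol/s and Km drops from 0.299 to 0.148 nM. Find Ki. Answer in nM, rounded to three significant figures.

1.11 nM

Uncompetitive: Vmax,app = Vmax/α (and Km,app = Km/α) with α = 1 + [I]/Ki.
α = Vmax/Vmax,app = 2.78/1.37 = 2.029.
Ki = [I]/(α − 1) = 1.14/1.029 = 1.11 nM.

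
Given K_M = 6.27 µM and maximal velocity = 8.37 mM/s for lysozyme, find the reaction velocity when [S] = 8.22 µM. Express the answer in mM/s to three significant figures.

4.75 mM/s

[S]/(Km+[S]) = 8.22/14.49 = 0.5673, the fractional saturation.
v = 0.5673 × Vmax = 0.5673 × 8.37 = 4.75 mM/s.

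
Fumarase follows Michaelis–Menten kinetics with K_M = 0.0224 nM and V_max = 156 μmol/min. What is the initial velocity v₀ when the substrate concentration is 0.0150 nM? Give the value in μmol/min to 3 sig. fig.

62.6 μmol/min

v = Vmax·[S]/(Km + [S]) = 156 × 0.0150 / (0.0224 + 0.0150)
  = 2.340 / 0.03740 = 62.6 μmol/min.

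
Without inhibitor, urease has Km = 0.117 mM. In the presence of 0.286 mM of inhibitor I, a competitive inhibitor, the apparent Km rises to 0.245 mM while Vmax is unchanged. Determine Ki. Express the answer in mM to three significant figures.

0.261 mM

Competitive: Km,app = α·Km with α = 1 + [I]/Ki.
α = Km,app/Km = 0.245/0.117 = 2.094.
Ki = [I]/(α − 1) = 0.286/1.094 = 0.261 mM.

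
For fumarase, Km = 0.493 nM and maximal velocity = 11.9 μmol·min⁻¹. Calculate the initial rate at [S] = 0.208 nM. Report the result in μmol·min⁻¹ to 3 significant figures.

3.53 μmol·min⁻¹

[S]/(Km+[S]) = 0.208/0.7010 = 0.2967, the fractional saturation.
v = 0.2967 × Vmax = 0.2967 × 11.9 = 3.53 μmol·min⁻¹.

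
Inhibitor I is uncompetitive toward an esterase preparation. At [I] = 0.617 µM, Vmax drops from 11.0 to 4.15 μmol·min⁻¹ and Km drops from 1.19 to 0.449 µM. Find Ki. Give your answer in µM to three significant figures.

Uncompetitive: Vmax,app = Vmax/α (and Km,app = Km/α) with α = 1 + [I]/Ki.
α = Vmax/Vmax,app = 11.0/4.15 = 2.651.
Ki = [I]/(α − 1) = 0.617/1.651 = 0.374 µM.

0.374 µM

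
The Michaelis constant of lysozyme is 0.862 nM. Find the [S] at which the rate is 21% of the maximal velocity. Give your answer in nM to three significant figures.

v/Vmax = [S]/(Km+[S]) = 0.21, so [S] = Km·0.21/(1 − 0.21) = 0.862 × 0.2658.
[S] = 0.229 nM.

0.229 nM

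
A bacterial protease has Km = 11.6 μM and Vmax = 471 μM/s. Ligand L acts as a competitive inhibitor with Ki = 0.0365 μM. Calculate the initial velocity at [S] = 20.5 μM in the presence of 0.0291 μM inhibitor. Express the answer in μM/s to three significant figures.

234 μM/s

With α = 1 + [I]/Ki = 1 + 0.0291/0.0365 = 1.797, the competitive rate law is v = Vmax[S] / (αKm + [S]).
v = 471×20.5 / (1.797×11.6 + 20.5) = 9656/41.35 = 234 μM/s.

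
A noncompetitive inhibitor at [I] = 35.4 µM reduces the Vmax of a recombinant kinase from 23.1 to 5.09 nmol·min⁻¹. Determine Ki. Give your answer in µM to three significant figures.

Noncompetitive: Vmax,app = Vmax/α with α = 1 + [I]/Ki.
α = Vmax/Vmax,app = 23.1/5.09 = 4.538.
Ki = [I]/(α − 1) = 35.4/3.538 = 10.0 µM.

10.0 µM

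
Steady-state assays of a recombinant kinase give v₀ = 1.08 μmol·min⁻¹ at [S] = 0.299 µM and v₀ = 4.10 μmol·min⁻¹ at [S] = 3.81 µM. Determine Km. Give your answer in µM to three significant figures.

1.19 µM

In reciprocal form, 1/v = (Km/Vmax)·(1/[S]) + 1/Vmax. The two points give (1/[S], 1/v) = (3.344, 0.9259) and (0.2625, 0.2439).
Slope = (0.9259 − 0.2439)/(3.344 − 0.2625) = 0.2213; intercept = 0.9259 − 0.2213×3.344 = 0.1858.
Vmax = 1/intercept = 5.38 μmol·min⁻¹; Km = slope × Vmax = 0.2213 × 5.38 = 1.19 µM.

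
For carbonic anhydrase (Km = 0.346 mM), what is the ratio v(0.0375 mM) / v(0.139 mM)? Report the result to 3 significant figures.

0.341

Since Vmax cancels, v₂/v₁ = [S]₂(Km+[S]₁) / [S]₁(Km+[S]₂).
= 0.0375×(0.346+0.139) / (0.139×(0.346+0.0375)) = 0.01819/0.05331 = 0.341.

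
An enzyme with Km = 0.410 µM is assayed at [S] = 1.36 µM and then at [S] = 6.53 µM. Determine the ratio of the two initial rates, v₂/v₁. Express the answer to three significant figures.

The fractional saturations are [S]/(Km+[S]) = 1.36/1.770 = 0.7684 and 6.53/6.940 = 0.9409.
v₂/v₁ is just their ratio: 0.9409/0.7684 = 1.22.

1.22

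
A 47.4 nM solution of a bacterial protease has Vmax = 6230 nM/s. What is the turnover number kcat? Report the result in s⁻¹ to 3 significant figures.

kcat = Vmax/[E]total = 6230 nM/s / 47.4 nM = 131 s⁻¹.

131 s⁻¹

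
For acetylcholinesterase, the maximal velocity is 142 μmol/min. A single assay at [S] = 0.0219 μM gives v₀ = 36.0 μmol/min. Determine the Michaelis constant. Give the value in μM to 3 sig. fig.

0.0645 μM

From v = Vmax[S]/(Km+[S]), Km = [S](Vmax − v)/v.
Km = 0.0219 × (142 − 36.0) / 36.0 = 2.321/36.0 = 0.0645 μM.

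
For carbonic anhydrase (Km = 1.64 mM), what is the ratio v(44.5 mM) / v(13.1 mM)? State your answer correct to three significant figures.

The fractional saturations are [S]/(Km+[S]) = 13.1/14.74 = 0.8887 and 44.5/46.14 = 0.9645.
v₂/v₁ is just their ratio: 0.9645/0.8887 = 1.09.

1.09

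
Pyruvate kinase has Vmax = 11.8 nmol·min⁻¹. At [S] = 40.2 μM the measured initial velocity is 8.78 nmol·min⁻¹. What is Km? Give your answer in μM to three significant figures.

13.8 μM

v/Vmax = 8.78/11.8 = 0.7441 = [S]/(Km+[S]).
So Km + [S] = [S]/0.7441 = 54.03 μM, giving Km = 54.03 − 40.2 = 13.8 μM.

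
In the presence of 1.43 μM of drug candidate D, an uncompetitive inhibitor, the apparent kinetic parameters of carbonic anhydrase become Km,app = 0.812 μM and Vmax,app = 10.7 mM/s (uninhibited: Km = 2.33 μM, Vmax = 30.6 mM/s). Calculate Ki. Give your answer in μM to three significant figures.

0.769 μM

Uncompetitive: Vmax,app = Vmax/α (and Km,app = Km/α) with α = 1 + [I]/Ki.
α = Vmax/Vmax,app = 30.6/10.7 = 2.860.
Ki = [I]/(α − 1) = 1.43/1.860 = 0.769 μM.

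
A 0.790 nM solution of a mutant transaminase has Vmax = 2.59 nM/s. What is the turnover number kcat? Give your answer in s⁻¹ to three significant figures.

3.28 s⁻¹

kcat = Vmax/[E]total = 2.59 nM/s / 0.790 nM = 3.28 s⁻¹.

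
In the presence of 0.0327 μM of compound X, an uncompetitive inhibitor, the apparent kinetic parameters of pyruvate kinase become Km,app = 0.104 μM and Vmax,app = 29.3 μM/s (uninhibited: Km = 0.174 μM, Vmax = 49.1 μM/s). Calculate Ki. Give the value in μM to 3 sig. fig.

0.0484 μM

Uncompetitive: Vmax,app = Vmax/α (and Km,app = Km/α) with α = 1 + [I]/Ki.
α = Vmax/Vmax,app = 49.1/29.3 = 1.676.
Ki = [I]/(α − 1) = 0.0327/0.6758 = 0.0484 μM.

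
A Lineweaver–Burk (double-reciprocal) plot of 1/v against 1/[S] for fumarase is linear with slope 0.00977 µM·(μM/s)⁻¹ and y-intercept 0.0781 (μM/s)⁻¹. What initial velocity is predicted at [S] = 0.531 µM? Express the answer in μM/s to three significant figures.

The y-intercept is 1/Vmax, so Vmax = 1/0.0781 = 12.8 μM/s.
The slope is Km/Vmax, so Km = 0.00977 × 12.8 = 0.125 µM.
Then v = 12.8 × 0.531/(0.125 + 0.531) = 10.4 μM/s.

10.4 μM/s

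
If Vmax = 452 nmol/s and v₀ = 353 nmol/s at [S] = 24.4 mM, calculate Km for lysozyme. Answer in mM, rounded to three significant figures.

6.84 mM

From v = Vmax[S]/(Km+[S]), Km = [S](Vmax − v)/v.
Km = 24.4 × (452 − 353) / 353 = 2416/353 = 6.84 mM.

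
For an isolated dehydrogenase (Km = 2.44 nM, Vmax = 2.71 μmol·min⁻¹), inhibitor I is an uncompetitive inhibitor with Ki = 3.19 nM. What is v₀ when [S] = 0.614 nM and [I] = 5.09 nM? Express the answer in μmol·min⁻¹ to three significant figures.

0.413 μmol·min⁻¹

With α = 1 + [I]/Ki = 1 + 5.09/3.19 = 2.596, the uncompetitive rate law is v = (Vmax/α)·[S] / (Km/α + [S]).
v = (2.71/2.596)×0.614 / (2.44/2.596 + 0.614) = 0.6411/1.554 = 0.413 μmol·min⁻¹.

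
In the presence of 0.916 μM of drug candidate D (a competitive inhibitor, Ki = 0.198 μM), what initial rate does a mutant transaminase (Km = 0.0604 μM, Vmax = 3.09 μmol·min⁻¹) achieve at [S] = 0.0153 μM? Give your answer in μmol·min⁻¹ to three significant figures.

0.133 μmol·min⁻¹

α = 1 + [I]/Ki = 1 + 0.916/0.198 = 5.626.
For a competitive inhibitor, Vmax is unchanged and the apparent Km becomes α·Km: Km,app = 0.340 μM, Vmax,app = 3.09 μmol·min⁻¹.
v = Vmax,app·[S]/(Km,app + [S]) = 3.09 × 0.0153/(0.340 + 0.0153) = 0.133 μmol·min⁻¹.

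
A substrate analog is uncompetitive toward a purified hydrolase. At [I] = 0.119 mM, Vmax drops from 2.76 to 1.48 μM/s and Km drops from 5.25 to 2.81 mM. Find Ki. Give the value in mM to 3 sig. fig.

Uncompetitive: Vmax,app = Vmax/α (and Km,app = Km/α) with α = 1 + [I]/Ki.
α = Vmax/Vmax,app = 2.76/1.48 = 1.865.
Ki = [I]/(α − 1) = 0.119/0.8649 = 0.138 mM.

0.138 mM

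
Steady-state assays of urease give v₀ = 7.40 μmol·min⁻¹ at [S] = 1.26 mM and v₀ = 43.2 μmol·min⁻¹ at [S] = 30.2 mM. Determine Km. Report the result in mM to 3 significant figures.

8.06 mM

From v = Vmax[S]/(Km+[S]), each point gives Vmax = v(Km+[S])/[S].
Equating: 7.40(Km+1.26)/1.26 = 43.2(Km+30.2)/30.2.
5.873·Km + 7.40 = 1.430·Km + 43.2, so (5.873 − 1.430)·Km = 43.2 − 7.40.
Km = 35.80/4.443 = 8.06 mM; then Vmax = 7.40(8.06+1.26)/1.26 = 54.7 μmol·min⁻¹.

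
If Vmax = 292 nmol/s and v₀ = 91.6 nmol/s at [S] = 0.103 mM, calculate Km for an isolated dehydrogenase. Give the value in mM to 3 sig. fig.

0.225 mM

From v = Vmax[S]/(Km+[S]), Km = [S](Vmax − v)/v.
Km = 0.103 × (292 − 91.6) / 91.6 = 20.64/91.6 = 0.225 mM.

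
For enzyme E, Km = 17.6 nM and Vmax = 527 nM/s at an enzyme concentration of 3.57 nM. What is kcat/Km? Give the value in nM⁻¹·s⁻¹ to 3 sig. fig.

kcat = Vmax/[E]total = 527/3.57 = 148 s⁻¹.
kcat/Km = 148/17.6 = 8.39 nM⁻¹·s⁻¹.

8.39 nM⁻¹·s⁻¹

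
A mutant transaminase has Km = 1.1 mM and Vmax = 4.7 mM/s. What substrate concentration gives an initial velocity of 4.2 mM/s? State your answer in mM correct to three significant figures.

Rearranging v = Vmax[S]/(Km+[S]) gives [S] = Km·v/(Vmax − v).
[S] = 1.1 × 4.2 / (4.7 − 4.2) = 4.620/0.5000 = 9.24 mM.

9.24 mM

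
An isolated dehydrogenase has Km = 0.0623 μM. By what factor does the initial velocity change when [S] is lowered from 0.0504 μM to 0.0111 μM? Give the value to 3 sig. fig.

Since Vmax cancels, v₂/v₁ = [S]₂(Km+[S]₁) / [S]₁(Km+[S]₂).
= 0.0111×(0.0623+0.0504) / (0.0504×(0.0623+0.0111)) = 0.001251/0.003699 = 0.338.

0.338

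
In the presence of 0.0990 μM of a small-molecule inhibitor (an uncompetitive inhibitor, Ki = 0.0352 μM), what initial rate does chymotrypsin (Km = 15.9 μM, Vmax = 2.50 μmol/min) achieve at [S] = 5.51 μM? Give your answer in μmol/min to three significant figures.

α = 1 + [I]/Ki = 1 + 0.0990/0.0352 = 3.812.
For an uncompetitive inhibitor, both parameters are divided by α, giving Vmax/α and Km/α: Km,app = 4.17 μM, Vmax,app = 0.656 μmol/min.
v = Vmax,app·[S]/(Km,app + [S]) = 0.656 × 5.51/(4.17 + 5.51) = 0.373 μmol/min.

0.373 μmol/min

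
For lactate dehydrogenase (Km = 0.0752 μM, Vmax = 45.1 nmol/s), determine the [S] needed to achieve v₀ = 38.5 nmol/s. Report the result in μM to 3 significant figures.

0.439 μM

The required fractional saturation is v/Vmax = 38.5/45.1 = 0.8537.
Then [S]/(Km+[S]) = 0.8537 ⇒ [S] = 0.0752 × 0.8537/(1 − 0.8537) = 0.439 μM.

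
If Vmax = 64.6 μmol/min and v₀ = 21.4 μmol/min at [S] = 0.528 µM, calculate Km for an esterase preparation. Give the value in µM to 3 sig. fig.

1.07 µM

v/Vmax = 21.4/64.6 = 0.3313 = [S]/(Km+[S]).
So Km + [S] = [S]/0.3313 = 1.594 µM, giving Km = 1.594 − 0.528 = 1.07 µM.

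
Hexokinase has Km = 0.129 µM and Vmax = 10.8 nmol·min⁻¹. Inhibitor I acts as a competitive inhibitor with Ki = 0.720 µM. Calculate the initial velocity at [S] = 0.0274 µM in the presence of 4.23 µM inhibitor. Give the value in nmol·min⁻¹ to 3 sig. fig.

α = 1 + [I]/Ki = 1 + 4.23/0.720 = 6.875.
For a competitive inhibitor, Vmax is unchanged and the apparent Km becomes α·Km: Km,app = 0.887 µM, Vmax,app = 10.8 nmol·min⁻¹.
v = Vmax,app·[S]/(Km,app + [S]) = 10.8 × 0.0274/(0.887 + 0.0274) = 0.324 nmol·min⁻¹.

0.324 nmol·min⁻¹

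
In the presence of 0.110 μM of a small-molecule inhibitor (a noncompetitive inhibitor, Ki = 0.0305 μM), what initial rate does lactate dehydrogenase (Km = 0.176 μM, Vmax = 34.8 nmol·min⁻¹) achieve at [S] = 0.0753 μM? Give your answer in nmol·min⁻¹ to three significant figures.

With α = 1 + [I]/Ki = 1 + 0.110/0.0305 = 4.607, the noncompetitive rate law is v = (Vmax/α)·[S] / (Km + [S]).
v = (34.8/4.607)×0.0753 / (0.176 + 0.0753) = 0.5688/0.2513 = 2.26 nmol·min⁻¹.

2.26 nmol·min⁻¹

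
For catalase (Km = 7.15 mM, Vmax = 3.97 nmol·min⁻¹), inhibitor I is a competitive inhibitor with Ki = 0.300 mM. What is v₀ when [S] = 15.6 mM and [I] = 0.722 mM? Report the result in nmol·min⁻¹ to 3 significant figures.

1.55 nmol·min⁻¹

α = 1 + [I]/Ki = 1 + 0.722/0.300 = 3.407.
For a competitive inhibitor, Vmax is unchanged and the apparent Km becomes α·Km: Km,app = 24.4 mM, Vmax,app = 3.97 nmol·min⁻¹.
v = Vmax,app·[S]/(Km,app + [S]) = 3.97 × 15.6/(24.4 + 15.6) = 1.55 nmol·min⁻¹.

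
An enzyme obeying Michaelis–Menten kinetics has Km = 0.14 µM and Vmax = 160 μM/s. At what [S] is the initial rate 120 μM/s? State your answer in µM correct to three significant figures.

0.420 µM

The required fractional saturation is v/Vmax = 120/160 = 0.7500.
Then [S]/(Km+[S]) = 0.7500 ⇒ [S] = 0.14 × 0.7500/(1 − 0.7500) = 0.420 µM.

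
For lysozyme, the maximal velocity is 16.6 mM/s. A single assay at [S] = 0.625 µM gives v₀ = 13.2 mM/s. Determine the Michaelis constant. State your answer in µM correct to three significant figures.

0.161 µM

From v = Vmax[S]/(Km+[S]), Km = [S](Vmax − v)/v.
Km = 0.625 × (16.6 − 13.2) / 13.2 = 2.125/13.2 = 0.161 µM.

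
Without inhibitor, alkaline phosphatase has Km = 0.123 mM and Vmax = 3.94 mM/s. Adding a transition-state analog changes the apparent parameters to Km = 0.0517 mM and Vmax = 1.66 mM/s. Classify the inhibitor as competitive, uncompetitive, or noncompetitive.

Both Km and Vmax decrease by the same factor (~2.38-fold) — characteristic of uncompetitive inhibition.

uncompetitive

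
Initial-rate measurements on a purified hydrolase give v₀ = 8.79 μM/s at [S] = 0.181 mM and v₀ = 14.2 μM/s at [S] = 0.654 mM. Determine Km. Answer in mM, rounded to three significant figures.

0.201 mM

From v = Vmax[S]/(Km+[S]), each point gives Vmax = v(Km+[S])/[S].
Equating: 8.79(Km+0.181)/0.181 = 14.2(Km+0.654)/0.654.
48.56·Km + 8.79 = 21.71·Km + 14.2, so (48.56 − 21.71)·Km = 14.2 − 8.79.
Km = 5.410/26.85 = 0.201 mM; then Vmax = 8.79(0.201+0.181)/0.181 = 18.6 μM/s.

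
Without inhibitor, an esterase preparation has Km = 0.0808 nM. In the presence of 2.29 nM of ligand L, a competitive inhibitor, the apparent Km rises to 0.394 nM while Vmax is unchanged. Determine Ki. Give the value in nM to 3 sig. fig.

0.591 nM

Competitive: Km,app = α·Km with α = 1 + [I]/Ki.
α = Km,app/Km = 0.394/0.0808 = 4.876.
Since α = 1 + [I]/Ki, [I]/Ki = 4.876 − 1 = 3.876 and Ki = 2.29/3.876 = 0.591 nM.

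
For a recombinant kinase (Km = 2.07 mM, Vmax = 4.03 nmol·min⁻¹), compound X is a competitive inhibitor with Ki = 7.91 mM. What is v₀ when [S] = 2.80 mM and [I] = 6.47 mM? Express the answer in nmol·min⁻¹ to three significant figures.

With α = 1 + [I]/Ki = 1 + 6.47/7.91 = 1.818, the competitive rate law is v = Vmax[S] / (αKm + [S]).
v = 4.03×2.80 / (1.818×2.07 + 2.80) = 11.28/6.563 = 1.72 nmol·min⁻¹.

1.72 nmol·min⁻¹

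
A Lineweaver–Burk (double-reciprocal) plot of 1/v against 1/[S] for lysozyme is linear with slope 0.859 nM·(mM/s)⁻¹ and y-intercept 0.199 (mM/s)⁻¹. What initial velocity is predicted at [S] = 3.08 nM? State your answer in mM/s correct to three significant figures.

The y-intercept is 1/Vmax, so Vmax = 1/0.199 = 5.03 mM/s.
The slope is Km/Vmax, so Km = 0.859 × 5.03 = 4.32 nM.
Then v = 5.03 × 3.08/(4.32 + 3.08) = 2.09 mM/s.

2.09 mM/s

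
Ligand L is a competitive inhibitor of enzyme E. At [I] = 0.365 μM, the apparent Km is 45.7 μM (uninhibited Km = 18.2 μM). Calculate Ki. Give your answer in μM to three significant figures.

Competitive: Km,app = α·Km with α = 1 + [I]/Ki.
α = Km,app/Km = 45.7/18.2 = 2.511.
Since α = 1 + [I]/Ki, [I]/Ki = 2.511 − 1 = 1.511 and Ki = 0.365/1.511 = 0.242 μM.

0.242 μM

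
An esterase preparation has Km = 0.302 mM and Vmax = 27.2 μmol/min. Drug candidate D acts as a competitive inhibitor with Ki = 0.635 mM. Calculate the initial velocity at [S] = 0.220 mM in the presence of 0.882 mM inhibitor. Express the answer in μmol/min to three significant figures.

6.36 μmol/min

α = 1 + [I]/Ki = 1 + 0.882/0.635 = 2.389.
For a competitive inhibitor, Vmax is unchanged and the apparent Km becomes α·Km: Km,app = 0.721 mM, Vmax,app = 27.2 μmol/min.
v = Vmax,app·[S]/(Km,app + [S]) = 27.2 × 0.220/(0.721 + 0.220) = 6.36 μmol/min.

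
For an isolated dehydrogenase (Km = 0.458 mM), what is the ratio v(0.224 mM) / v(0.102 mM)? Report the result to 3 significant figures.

The fractional saturations are [S]/(Km+[S]) = 0.102/0.5600 = 0.1821 and 0.224/0.6820 = 0.3284.
v₂/v₁ is just their ratio: 0.3284/0.1821 = 1.80.

1.80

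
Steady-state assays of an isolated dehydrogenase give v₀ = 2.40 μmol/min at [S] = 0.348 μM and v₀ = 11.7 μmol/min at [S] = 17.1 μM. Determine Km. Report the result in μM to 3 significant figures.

1.50 μM

From v = Vmax[S]/(Km+[S]), each point gives Vmax = v(Km+[S])/[S].
Equating: 2.40(Km+0.348)/0.348 = 11.7(Km+17.1)/17.1.
6.897·Km + 2.40 = 0.6842·Km + 11.7, so (6.897 − 0.6842)·Km = 11.7 − 2.40.
Km = 9.300/6.212 = 1.50 μM; then Vmax = 2.40(1.50+0.348)/0.348 = 12.7 μmol/min.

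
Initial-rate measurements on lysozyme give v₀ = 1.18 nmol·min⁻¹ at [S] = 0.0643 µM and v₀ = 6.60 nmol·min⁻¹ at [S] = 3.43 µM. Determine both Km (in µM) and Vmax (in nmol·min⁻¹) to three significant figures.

Km = 0.330 µM; Vmax = 7.23 nmol·min⁻¹

From v = Vmax[S]/(Km+[S]), each point gives Vmax = v(Km+[S])/[S].
Equating: 1.18(Km+0.0643)/0.0643 = 6.60(Km+3.43)/3.43.
18.35·Km + 1.18 = 1.924·Km + 6.60, so (18.35 − 1.924)·Km = 6.60 − 1.18.
Km = 5.420/16.43 = 0.330 µM; then Vmax = 1.18(0.330+0.0643)/0.0643 = 7.23 nmol·min⁻¹.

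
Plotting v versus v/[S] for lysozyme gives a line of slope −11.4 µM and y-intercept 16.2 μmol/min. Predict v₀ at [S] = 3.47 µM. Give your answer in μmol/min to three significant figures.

3.78 μmol/min

In the Eadie–Hofstee form v = Vmax − Km·(v/[S]), the slope is −Km and the intercept is Vmax, so Km = 11.4 µM and Vmax = 16.2 μmol/min.
v = 16.2 × 3.47/(11.4 + 3.47) = 3.78 μmol/min.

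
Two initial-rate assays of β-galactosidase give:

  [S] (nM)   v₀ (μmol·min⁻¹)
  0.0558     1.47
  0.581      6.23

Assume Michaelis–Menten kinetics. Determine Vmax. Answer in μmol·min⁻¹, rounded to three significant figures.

In reciprocal form, 1/v = (Km/Vmax)·(1/[S]) + 1/Vmax. The two points give (1/[S], 1/v) = (17.92, 0.6803) and (1.721, 0.1605).
Slope = (0.6803 − 0.1605)/(17.92 − 1.721) = 0.03208; intercept = 0.6803 − 0.03208×17.92 = 0.1053.
Vmax = 1/intercept = 9.50 μmol·min⁻¹; Km = slope × Vmax = 0.03208 × 9.50 = 0.305 nM.

9.50 μmol·min⁻¹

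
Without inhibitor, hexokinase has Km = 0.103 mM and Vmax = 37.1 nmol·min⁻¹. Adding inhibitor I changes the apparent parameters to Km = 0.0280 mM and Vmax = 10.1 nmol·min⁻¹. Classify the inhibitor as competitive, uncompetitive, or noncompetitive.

Both Km and Vmax decrease by the same factor (~3.68-fold) — characteristic of uncompetitive inhibition.

uncompetitive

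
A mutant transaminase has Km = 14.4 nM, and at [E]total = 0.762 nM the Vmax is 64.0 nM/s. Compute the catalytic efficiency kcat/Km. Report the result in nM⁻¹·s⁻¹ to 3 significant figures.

5.83 nM⁻¹·s⁻¹

kcat = Vmax/[E]total = 64.0/0.762 = 84.0 s⁻¹.
kcat/Km = 84.0/14.4 = 5.83 nM⁻¹·s⁻¹.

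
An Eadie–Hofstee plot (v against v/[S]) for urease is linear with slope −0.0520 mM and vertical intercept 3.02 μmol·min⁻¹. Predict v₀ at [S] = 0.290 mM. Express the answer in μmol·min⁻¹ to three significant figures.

2.56 μmol·min⁻¹

In the Eadie–Hofstee form v = Vmax − Km·(v/[S]), the slope is −Km and the intercept is Vmax, so Km = 0.0520 mM and Vmax = 3.02 μmol·min⁻¹.
v = 3.02 × 0.290/(0.0520 + 0.290) = 2.56 μmol·min⁻¹.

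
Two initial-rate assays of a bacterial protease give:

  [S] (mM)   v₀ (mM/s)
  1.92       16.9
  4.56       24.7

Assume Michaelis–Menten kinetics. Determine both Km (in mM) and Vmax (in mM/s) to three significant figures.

Km = 2.30 mM; Vmax = 37.2 mM/s

In reciprocal form, 1/v = (Km/Vmax)·(1/[S]) + 1/Vmax. The two points give (1/[S], 1/v) = (0.5208, 0.05917) and (0.2193, 0.04049).
Slope = (0.05917 − 0.04049)/(0.5208 − 0.2193) = 0.06197; intercept = 0.05917 − 0.06197×0.5208 = 0.02690.
Vmax = 1/intercept = 37.2 mM/s; Km = slope × Vmax = 0.06197 × 37.2 = 2.30 mM.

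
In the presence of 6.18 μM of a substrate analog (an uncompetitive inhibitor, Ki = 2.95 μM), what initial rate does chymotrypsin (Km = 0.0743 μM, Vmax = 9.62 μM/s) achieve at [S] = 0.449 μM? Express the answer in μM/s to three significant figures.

2.95 μM/s

α = 1 + [I]/Ki = 1 + 6.18/2.95 = 3.095.
For an uncompetitive inhibitor, both parameters are divided by α, giving Vmax/α and Km/α: Km,app = 0.0240 μM, Vmax,app = 3.11 μM/s.
v = Vmax,app·[S]/(Km,app + [S]) = 3.11 × 0.449/(0.0240 + 0.449) = 2.95 μM/s.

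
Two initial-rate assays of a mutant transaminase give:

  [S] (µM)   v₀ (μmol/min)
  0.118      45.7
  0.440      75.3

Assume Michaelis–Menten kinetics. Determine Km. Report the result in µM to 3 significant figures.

0.137 µM

From v = Vmax[S]/(Km+[S]), each point gives Vmax = v(Km+[S])/[S].
Equating: 45.7(Km+0.118)/0.118 = 75.3(Km+0.440)/0.440.
387.3·Km + 45.7 = 171.1·Km + 75.3, so (387.3 − 171.1)·Km = 75.3 − 45.7.
Km = 29.60/216.2 = 0.137 µM; then Vmax = 45.7(0.137+0.118)/0.118 = 98.7 μmol/min.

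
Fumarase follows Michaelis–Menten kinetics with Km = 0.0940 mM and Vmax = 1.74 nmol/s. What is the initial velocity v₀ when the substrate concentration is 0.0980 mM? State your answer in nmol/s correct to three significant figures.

0.888 nmol/s

v = Vmax·[S]/(Km + [S]) = 1.74 × 0.0980 / (0.0940 + 0.0980)
  = 0.1705 / 0.1920 = 0.888 nmol/s.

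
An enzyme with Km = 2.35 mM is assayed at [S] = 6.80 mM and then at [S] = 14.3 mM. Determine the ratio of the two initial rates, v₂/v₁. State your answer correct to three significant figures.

The fractional saturations are [S]/(Km+[S]) = 6.80/9.150 = 0.7432 and 14.3/16.65 = 0.8589.
v₂/v₁ is just their ratio: 0.8589/0.7432 = 1.16.

1.16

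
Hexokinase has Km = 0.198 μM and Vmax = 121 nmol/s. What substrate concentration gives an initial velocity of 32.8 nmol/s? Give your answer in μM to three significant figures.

0.0736 μM

Rearranging v = Vmax[S]/(Km+[S]) gives [S] = Km·v/(Vmax − v).
[S] = 0.198 × 32.8 / (121 − 32.8) = 6.494/88.20 = 0.0736 μM.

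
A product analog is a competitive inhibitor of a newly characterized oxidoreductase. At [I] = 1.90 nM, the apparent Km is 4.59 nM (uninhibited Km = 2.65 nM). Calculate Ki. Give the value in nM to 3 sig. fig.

Competitive: Km,app = α·Km with α = 1 + [I]/Ki.
α = Km,app/Km = 4.59/2.65 = 1.732.
Since α = 1 + [I]/Ki, [I]/Ki = 1.732 − 1 = 0.7321 and Ki = 1.90/0.7321 = 2.60 nM.

2.60 nM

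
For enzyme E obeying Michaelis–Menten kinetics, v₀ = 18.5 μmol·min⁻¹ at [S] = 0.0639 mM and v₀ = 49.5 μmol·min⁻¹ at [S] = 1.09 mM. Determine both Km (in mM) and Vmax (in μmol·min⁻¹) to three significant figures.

Km = 0.127 mM; Vmax = 55.3 μmol·min⁻¹

From v = Vmax[S]/(Km+[S]), each point gives Vmax = v(Km+[S])/[S].
Equating: 18.5(Km+0.0639)/0.0639 = 49.5(Km+1.09)/1.09.
289.5·Km + 18.5 = 45.41·Km + 49.5, so (289.5 − 45.41)·Km = 49.5 − 18.5.
Km = 31.00/244.1 = 0.127 mM; then Vmax = 18.5(0.127+0.0639)/0.0639 = 55.3 μmol·min⁻¹.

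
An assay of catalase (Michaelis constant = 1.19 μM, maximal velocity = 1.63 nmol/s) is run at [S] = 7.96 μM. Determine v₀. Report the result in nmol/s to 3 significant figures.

[S]/(Km+[S]) = 7.96/9.150 = 0.8699, the fractional saturation.
v = 0.8699 × Vmax = 0.8699 × 1.63 = 1.42 nmol/s.

1.42 nmol/s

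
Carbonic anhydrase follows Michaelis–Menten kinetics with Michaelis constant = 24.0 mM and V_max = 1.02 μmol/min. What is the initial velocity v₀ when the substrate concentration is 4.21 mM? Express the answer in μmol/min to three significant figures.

0.152 μmol/min

[S]/(Km+[S]) = 4.21/28.21 = 0.1492, the fractional saturation.
v = 0.1492 × Vmax = 0.1492 × 1.02 = 0.152 μmol/min.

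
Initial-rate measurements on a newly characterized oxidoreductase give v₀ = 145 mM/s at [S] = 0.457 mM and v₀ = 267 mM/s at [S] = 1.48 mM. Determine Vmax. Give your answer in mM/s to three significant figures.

428 mM/s

From v = Vmax[S]/(Km+[S]), each point gives Vmax = v(Km+[S])/[S].
Equating: 145(Km+0.457)/0.457 = 267(Km+1.48)/1.48.
317.3·Km + 145 = 180.4·Km + 267, so (317.3 − 180.4)·Km = 267 − 145.
Km = 122.0/136.9 = 0.891 mM; then Vmax = 145(0.891+0.457)/0.457 = 428 mM/s.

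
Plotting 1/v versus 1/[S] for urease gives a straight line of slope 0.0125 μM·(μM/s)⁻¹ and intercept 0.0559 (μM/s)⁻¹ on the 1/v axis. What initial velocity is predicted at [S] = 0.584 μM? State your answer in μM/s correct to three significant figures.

12.9 μM/s

The y-intercept is 1/Vmax, so Vmax = 1/0.0559 = 17.9 μM/s.
The slope is Km/Vmax, so Km = 0.0125 × 17.9 = 0.224 μM.
Then v = 17.9 × 0.584/(0.224 + 0.584) = 12.9 μM/s.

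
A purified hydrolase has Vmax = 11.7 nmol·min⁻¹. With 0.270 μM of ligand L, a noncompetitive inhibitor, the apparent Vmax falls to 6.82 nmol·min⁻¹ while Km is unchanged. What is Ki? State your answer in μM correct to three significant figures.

0.377 μM

Noncompetitive: Vmax,app = Vmax/α with α = 1 + [I]/Ki.
α = Vmax/Vmax,app = 11.7/6.82 = 1.716.
Since α = 1 + [I]/Ki, [I]/Ki = 1.716 − 1 = 0.7155 and Ki = 0.270/0.7155 = 0.377 μM.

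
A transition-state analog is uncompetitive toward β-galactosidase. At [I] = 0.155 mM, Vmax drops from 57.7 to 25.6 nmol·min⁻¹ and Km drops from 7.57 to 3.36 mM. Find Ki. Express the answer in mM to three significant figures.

0.124 mM

Uncompetitive: Vmax,app = Vmax/α (and Km,app = Km/α) with α = 1 + [I]/Ki.
α = Vmax/Vmax,app = 57.7/25.6 = 2.254.
Since α = 1 + [I]/Ki, [I]/Ki = 2.254 − 1 = 1.254 and Ki = 0.155/1.254 = 0.124 mM.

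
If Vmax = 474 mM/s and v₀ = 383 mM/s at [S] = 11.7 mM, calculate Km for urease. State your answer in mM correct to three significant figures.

2.78 mM

v/Vmax = 383/474 = 0.8080 = [S]/(Km+[S]).
So Km + [S] = [S]/0.8080 = 14.48 mM, giving Km = 14.48 − 11.7 = 2.78 mM.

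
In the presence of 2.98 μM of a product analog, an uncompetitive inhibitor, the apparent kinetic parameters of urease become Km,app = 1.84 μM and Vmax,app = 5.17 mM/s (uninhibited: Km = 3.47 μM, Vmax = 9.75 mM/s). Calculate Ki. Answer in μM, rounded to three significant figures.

3.36 μM

Uncompetitive: Vmax,app = Vmax/α (and Km,app = Km/α) with α = 1 + [I]/Ki.
α = Vmax/Vmax,app = 9.75/5.17 = 1.886.
Since α = 1 + [I]/Ki, [I]/Ki = 1.886 − 1 = 0.8859 and Ki = 2.98/0.8859 = 3.36 μM.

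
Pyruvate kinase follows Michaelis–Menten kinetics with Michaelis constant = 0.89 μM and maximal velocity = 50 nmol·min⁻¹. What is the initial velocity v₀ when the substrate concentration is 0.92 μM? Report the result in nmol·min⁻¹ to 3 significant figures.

[S]/(Km+[S]) = 0.92/1.810 = 0.5083, the fractional saturation.
v = 0.5083 × Vmax = 0.5083 × 50 = 25.4 nmol·min⁻¹.

25.4 nmol·min⁻¹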